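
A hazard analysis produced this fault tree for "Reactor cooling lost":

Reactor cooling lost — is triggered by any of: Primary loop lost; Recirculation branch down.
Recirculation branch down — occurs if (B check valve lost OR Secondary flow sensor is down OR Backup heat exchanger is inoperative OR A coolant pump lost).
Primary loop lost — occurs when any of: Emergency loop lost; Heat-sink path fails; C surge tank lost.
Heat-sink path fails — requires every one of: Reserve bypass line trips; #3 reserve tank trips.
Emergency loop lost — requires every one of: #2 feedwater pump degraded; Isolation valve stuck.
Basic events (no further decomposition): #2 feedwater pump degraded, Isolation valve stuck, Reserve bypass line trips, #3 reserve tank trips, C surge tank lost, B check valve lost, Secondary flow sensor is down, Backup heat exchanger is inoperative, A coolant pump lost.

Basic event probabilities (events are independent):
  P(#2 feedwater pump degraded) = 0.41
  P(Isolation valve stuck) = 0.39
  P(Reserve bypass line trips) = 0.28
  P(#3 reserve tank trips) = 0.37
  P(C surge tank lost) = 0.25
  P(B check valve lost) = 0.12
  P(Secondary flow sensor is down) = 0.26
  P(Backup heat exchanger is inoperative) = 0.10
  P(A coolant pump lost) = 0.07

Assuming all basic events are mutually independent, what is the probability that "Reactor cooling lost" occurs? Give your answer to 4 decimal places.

0.6922

P(Emergency loop lost) [AND] = 0.41 × 0.39 = 0.159900
P(Heat-sink path fails) [AND] = 0.28 × 0.37 = 0.103600
P(Primary loop lost) [OR] = 1 − (1−0.159900) × (1−0.103600) × (1−0.25) = 0.435201
P(Recirculation branch down) [OR] = 1 − (1−0.12) × (1−0.26) × (1−0.10) × (1−0.07) = 0.454946
P(Reactor cooling lost) [OR] = 1 − (1−0.435201) × (1−0.454946) = 0.692154
Rounded to 4 decimal places: P(Reactor cooling lost) ≈ 0.6922.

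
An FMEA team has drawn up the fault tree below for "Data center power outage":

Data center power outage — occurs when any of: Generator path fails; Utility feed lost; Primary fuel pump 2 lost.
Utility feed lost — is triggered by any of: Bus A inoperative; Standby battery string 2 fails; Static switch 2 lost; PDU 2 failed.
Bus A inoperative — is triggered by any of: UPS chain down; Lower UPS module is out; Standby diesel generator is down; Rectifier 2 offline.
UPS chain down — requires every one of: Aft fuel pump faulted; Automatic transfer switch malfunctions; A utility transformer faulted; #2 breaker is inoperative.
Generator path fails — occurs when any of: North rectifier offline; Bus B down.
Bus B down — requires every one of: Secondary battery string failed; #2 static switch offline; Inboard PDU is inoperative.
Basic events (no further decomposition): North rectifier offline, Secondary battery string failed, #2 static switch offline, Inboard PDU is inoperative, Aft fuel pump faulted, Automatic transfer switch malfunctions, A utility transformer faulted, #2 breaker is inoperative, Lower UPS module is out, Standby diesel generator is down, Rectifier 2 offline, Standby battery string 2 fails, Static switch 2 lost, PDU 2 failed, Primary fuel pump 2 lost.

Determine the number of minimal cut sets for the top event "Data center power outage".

10

Bus B down [AND]: one cut set from each child combined → 1 × 1 × 1 = 1 cut set(s).
Generator path fails [OR]: union of children's cut sets → 2 cut set(s).
UPS chain down [AND]: one cut set from each child combined → 1 × 1 × 1 × 1 = 1 cut set(s).
Bus A inoperative [OR]: union of children's cut sets → 4 cut set(s).
Utility feed lost [OR]: union of children's cut sets → 7 cut set(s).
Data center power outage [OR]: union of children's cut sets → 10 cut set(s).
Minimal cut sets: {North rectifier offline}; {#2 static switch offline, Inboard PDU is inoperative, Secondary battery string failed}; {#2 breaker is inoperative, A utility transformer faulted, Aft fuel pump faulted, Automatic transfer switch malfunctions}; {Lower UPS module is out}; {Standby diesel generator is down}; {Rectifier 2 offline}; {Standby battery string 2 fails}; {Static switch 2 lost}; {PDU 2 failed}; {Primary fuel pump 2 lost}.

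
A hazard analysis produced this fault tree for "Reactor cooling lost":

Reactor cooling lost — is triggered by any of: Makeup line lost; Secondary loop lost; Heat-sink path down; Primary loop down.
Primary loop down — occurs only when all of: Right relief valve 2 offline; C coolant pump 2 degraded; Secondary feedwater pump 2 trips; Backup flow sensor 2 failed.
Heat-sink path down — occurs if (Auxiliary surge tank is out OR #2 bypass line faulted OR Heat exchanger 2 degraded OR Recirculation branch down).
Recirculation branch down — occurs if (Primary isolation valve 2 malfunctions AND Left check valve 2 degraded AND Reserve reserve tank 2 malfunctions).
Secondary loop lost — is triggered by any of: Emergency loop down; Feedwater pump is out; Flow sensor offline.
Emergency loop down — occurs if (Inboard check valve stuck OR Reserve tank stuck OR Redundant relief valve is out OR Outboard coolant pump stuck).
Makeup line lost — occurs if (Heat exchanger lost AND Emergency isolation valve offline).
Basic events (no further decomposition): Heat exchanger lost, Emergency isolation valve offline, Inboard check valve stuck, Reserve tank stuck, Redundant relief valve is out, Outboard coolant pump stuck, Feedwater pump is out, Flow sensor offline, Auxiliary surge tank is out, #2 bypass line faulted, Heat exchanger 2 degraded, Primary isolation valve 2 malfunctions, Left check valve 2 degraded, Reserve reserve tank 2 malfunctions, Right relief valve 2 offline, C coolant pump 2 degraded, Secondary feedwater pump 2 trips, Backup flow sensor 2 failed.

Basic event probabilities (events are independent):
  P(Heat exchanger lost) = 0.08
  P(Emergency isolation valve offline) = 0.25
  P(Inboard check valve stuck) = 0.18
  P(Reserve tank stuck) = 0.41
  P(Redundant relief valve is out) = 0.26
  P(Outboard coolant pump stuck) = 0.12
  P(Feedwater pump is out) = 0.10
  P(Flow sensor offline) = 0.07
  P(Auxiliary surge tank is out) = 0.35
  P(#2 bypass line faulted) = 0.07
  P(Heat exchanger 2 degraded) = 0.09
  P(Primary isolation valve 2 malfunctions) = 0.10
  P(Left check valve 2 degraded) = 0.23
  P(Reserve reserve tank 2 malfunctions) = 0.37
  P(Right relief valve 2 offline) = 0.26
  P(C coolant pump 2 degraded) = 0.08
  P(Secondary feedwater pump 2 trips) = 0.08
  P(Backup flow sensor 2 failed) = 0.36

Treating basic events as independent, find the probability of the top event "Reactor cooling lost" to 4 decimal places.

0.8591

P(Makeup line lost) [AND] = 0.08 × 0.25 = 0.020000
P(Emergency loop down) [OR] = 1 − (1−0.18) × (1−0.41) × (1−0.26) × (1−0.12) = 0.684949
P(Secondary loop lost) [OR] = 1 − (1−0.684949) × (1−0.10) × (1−0.07) = 0.736302
P(Recirculation branch down) [AND] = 0.10 × 0.23 × 0.37 = 0.008510
P(Heat-sink path down) [OR] = 1 − (1−0.35) × (1−0.07) × (1−0.09) × (1−0.008510) = 0.454586
P(Primary loop down) [AND] = 0.26 × 0.08 × 0.08 × 0.36 = 0.000599
P(Reactor cooling lost) [OR] = 1 − (1−0.020000) × (1−0.736302) × (1−0.454586) × (1−0.000599) = 0.859136
Rounded to 4 decimal places: P(Reactor cooling lost) ≈ 0.8591.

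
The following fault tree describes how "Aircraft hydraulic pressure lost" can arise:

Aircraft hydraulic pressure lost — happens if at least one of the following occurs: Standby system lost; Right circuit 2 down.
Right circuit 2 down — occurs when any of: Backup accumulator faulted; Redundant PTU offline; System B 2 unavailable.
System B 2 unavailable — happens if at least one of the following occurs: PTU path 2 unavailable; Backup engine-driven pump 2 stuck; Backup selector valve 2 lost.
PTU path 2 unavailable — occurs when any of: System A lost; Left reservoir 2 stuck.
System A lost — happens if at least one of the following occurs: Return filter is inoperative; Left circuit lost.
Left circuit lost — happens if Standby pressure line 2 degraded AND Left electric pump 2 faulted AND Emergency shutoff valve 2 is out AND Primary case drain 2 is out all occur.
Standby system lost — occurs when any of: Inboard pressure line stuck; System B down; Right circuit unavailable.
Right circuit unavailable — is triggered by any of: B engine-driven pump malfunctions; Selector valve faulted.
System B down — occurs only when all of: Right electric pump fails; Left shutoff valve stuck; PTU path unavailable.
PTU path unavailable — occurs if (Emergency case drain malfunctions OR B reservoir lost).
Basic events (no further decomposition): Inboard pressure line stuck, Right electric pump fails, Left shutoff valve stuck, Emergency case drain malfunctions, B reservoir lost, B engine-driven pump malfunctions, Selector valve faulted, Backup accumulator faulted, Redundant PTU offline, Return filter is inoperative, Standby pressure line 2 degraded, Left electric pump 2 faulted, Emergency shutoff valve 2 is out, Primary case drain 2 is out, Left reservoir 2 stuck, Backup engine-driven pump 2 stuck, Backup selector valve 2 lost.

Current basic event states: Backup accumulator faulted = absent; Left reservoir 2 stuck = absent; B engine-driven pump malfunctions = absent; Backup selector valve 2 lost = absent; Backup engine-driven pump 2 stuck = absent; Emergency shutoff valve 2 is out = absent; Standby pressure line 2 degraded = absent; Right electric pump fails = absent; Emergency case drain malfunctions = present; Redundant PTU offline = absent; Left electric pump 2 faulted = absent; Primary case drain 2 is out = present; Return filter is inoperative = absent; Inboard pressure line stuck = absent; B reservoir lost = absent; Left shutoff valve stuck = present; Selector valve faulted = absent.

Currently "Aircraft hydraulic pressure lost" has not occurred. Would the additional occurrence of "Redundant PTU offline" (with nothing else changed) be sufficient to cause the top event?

Yes

Counterfactual: set "Redundant PTU offline" to occurred.
PTU path unavailable [OR]: Emergency case drain malfunctions=occurs, B reservoir lost=not → at least one input occurs → occurs.
System B down [AND]: Right electric pump fails=not, Left shutoff valve stuck=occurs, PTU path unavailable=occurs → not all inputs occur → does not occur.
Right circuit unavailable [OR]: B engine-driven pump malfunctions=not, Selector valve faulted=not → no input occurs → does not occur.
Standby system lost [OR]: Inboard pressure line stuck=not, System B down=not, Right circuit unavailable=not → no input occurs → does not occur.
Left circuit lost [AND]: Standby pressure line 2 degraded=not, Left electric pump 2 faulted=not, Emergency shutoff valve 2 is out=not, Primary case drain 2 is out=occurs → not all inputs occur → does not occur.
System A lost [OR]: Return filter is inoperative=not, Left circuit lost=not → no input occurs → does not occur.
PTU path 2 unavailable [OR]: System A lost=not, Left reservoir 2 stuck=not → no input occurs → does not occur.
System B 2 unavailable [OR]: PTU path 2 unavailable=not, Backup engine-driven pump 2 stuck=not, Backup selector valve 2 lost=not → no input occurs → does not occur.
Right circuit 2 down [OR]: Backup accumulator faulted=not, Redundant PTU offline=occurs, System B 2 unavailable=not → at least one input occurs → occurs.
Aircraft hydraulic pressure lost [OR]: Standby system lost=not, Right circuit 2 down=occurs → at least one input occurs → occurs.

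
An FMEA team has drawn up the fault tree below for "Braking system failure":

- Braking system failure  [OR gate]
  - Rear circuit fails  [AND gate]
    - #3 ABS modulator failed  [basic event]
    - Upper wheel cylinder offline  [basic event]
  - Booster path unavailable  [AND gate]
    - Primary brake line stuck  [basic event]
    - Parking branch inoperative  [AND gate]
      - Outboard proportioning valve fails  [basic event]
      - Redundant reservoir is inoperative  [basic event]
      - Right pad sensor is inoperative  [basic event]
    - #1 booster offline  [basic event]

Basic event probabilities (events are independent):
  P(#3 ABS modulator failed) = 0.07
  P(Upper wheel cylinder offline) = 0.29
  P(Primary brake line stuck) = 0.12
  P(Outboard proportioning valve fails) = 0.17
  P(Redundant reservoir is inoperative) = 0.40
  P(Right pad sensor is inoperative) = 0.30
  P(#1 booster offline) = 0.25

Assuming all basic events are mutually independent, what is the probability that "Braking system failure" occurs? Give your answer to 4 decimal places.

0.0209

P(Rear circuit fails) [AND] = 0.07 × 0.29 = 0.020300
P(Parking branch inoperative) [AND] = 0.17 × 0.40 × 0.30 = 0.020400
P(Booster path unavailable) [AND] = 0.12 × 0.020400 × 0.25 = 0.000612
P(Braking system failure) [OR] = 1 − (1−0.020300) × (1−0.000612) = 0.020900
Rounded to 4 decimal places: P(Braking system failure) ≈ 0.0209.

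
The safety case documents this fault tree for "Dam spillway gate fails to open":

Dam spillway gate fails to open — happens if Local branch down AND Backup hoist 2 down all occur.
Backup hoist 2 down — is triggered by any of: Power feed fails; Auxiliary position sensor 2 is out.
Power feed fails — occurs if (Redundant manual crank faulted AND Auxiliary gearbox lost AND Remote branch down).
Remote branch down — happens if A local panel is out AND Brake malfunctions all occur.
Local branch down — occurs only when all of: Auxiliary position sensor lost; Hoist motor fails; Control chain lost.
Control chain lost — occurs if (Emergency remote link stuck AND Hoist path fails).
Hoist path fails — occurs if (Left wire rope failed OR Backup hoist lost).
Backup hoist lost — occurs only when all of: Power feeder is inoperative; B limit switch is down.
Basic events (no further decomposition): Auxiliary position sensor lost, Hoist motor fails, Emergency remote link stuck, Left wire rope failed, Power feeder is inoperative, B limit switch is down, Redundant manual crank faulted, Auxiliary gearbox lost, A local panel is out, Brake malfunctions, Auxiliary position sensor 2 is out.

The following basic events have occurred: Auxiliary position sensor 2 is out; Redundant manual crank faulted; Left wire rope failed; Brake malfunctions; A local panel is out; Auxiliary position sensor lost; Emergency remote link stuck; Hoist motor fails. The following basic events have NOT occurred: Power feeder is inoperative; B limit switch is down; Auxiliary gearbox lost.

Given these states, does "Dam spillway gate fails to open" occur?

Yes

Backup hoist lost [AND]: Power feeder is inoperative=not, B limit switch is down=not → not all inputs occur → does not occur.
Hoist path fails [OR]: Left wire rope failed=occurs, Backup hoist lost=not → at least one input occurs → occurs.
Control chain lost [AND]: Emergency remote link stuck=occurs, Hoist path fails=occurs → all inputs occur → occurs.
Local branch down [AND]: Auxiliary position sensor lost=occurs, Hoist motor fails=occurs, Control chain lost=occurs → all inputs occur → occurs.
Remote branch down [AND]: A local panel is out=occurs, Brake malfunctions=occurs → all inputs occur → occurs.
Power feed fails [AND]: Redundant manual crank faulted=occurs, Auxiliary gearbox lost=not, Remote branch down=occurs → not all inputs occur → does not occur.
Backup hoist 2 down [OR]: Power feed fails=not, Auxiliary position sensor 2 is out=occurs → at least one input occurs → occurs.
Dam spillway gate fails to open [AND]: Local branch down=occurs, Backup hoist 2 down=occurs → all inputs occur → occurs.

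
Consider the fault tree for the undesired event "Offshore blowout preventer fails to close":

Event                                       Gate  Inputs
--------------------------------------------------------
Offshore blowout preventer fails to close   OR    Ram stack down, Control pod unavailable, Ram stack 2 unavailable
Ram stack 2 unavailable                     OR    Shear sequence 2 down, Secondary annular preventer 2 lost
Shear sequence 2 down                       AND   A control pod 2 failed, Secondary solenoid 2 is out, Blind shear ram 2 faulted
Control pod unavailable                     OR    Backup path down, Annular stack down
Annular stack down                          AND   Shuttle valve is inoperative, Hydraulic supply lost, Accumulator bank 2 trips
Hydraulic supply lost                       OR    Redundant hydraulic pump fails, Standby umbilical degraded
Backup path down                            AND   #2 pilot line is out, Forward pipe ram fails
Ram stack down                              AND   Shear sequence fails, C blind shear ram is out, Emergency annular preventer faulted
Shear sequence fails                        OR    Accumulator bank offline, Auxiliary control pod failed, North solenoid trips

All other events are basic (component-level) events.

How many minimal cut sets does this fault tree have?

Shear sequence fails [OR]: union of children's cut sets → 3 cut set(s).
Ram stack down [AND]: one cut set from each child combined → 3 × 1 × 1 = 3 cut set(s).
Backup path down [AND]: one cut set from each child combined → 1 × 1 = 1 cut set(s).
Hydraulic supply lost [OR]: union of children's cut sets → 2 cut set(s).
Annular stack down [AND]: one cut set from each child combined → 1 × 2 × 1 = 2 cut set(s).
Control pod unavailable [OR]: union of children's cut sets → 3 cut set(s).
Shear sequence 2 down [AND]: one cut set from each child combined → 1 × 1 × 1 = 1 cut set(s).
Ram stack 2 unavailable [OR]: union of children's cut sets → 2 cut set(s).
Offshore blowout preventer fails to close [OR]: union of children's cut sets → 8 cut set(s).
Minimal cut sets: {Accumulator bank offline, C blind shear ram is out, Emergency annular preventer faulted}; {Auxiliary control pod failed, C blind shear ram is out, Emergency annular preventer faulted}; {C blind shear ram is out, Emergency annular preventer faulted, North solenoid trips}; {#2 pilot line is out, Forward pipe ram fails}; {Accumulator bank 2 trips, Redundant hydraulic pump fails, Shuttle valve is inoperative}; {Accumulator bank 2 trips, Shuttle valve is inoperative, Standby umbilical degraded}; {A control pod 2 failed, Blind shear ram 2 faulted, Secondary solenoid 2 is out}; {Secondary annular preventer 2 lost}.

8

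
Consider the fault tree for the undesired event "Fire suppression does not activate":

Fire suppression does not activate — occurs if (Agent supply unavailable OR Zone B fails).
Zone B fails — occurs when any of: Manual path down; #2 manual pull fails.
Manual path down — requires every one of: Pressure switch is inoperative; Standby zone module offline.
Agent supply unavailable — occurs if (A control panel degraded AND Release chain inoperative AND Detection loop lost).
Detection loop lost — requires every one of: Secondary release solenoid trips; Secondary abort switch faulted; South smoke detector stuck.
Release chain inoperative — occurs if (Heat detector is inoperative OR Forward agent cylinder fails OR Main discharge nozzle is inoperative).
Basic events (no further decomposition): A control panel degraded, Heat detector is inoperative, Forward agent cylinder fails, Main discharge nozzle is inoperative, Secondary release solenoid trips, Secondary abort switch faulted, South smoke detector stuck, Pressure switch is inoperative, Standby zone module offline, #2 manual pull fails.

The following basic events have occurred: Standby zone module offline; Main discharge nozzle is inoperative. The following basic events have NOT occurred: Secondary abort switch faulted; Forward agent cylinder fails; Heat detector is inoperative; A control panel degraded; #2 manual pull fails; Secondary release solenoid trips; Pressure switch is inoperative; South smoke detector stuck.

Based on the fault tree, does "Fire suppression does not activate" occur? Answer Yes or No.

No

Release chain inoperative [OR]: Heat detector is inoperative=not, Forward agent cylinder fails=not, Main discharge nozzle is inoperative=occurs → at least one input occurs → occurs.
Detection loop lost [AND]: Secondary release solenoid trips=not, Secondary abort switch faulted=not, South smoke detector stuck=not → not all inputs occur → does not occur.
Agent supply unavailable [AND]: A control panel degraded=not, Release chain inoperative=occurs, Detection loop lost=not → not all inputs occur → does not occur.
Manual path down [AND]: Pressure switch is inoperative=not, Standby zone module offline=occurs → not all inputs occur → does not occur.
Zone B fails [OR]: Manual path down=not, #2 manual pull fails=not → no input occurs → does not occur.
Fire suppression does not activate [OR]: Agent supply unavailable=not, Zone B fails=not → no input occurs → does not occur.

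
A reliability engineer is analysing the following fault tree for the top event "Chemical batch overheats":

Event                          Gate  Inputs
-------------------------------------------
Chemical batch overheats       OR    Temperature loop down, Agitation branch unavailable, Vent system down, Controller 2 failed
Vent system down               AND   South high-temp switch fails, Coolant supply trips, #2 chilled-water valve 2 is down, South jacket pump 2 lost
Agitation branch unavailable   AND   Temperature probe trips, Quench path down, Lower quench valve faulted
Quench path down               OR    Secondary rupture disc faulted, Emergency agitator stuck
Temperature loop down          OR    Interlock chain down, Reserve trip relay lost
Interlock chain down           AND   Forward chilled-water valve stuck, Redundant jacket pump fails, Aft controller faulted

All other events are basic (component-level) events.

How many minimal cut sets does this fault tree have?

Interlock chain down [AND]: one cut set from each child combined → 1 × 1 × 1 = 1 cut set(s).
Temperature loop down [OR]: union of children's cut sets → 2 cut set(s).
Quench path down [OR]: union of children's cut sets → 2 cut set(s).
Agitation branch unavailable [AND]: one cut set from each child combined → 1 × 2 × 1 = 2 cut set(s).
Vent system down [AND]: one cut set from each child combined → 1 × 1 × 1 × 1 = 1 cut set(s).
Chemical batch overheats [OR]: union of children's cut sets → 6 cut set(s).
Minimal cut sets: {Aft controller faulted, Forward chilled-water valve stuck, Redundant jacket pump fails}; {Reserve trip relay lost}; {Lower quench valve faulted, Secondary rupture disc faulted, Temperature probe trips}; {Emergency agitator stuck, Lower quench valve faulted, Temperature probe trips}; {#2 chilled-water valve 2 is down, Coolant supply trips, South high-temp switch fails, South jacket pump 2 lost}; {Controller 2 failed}.

6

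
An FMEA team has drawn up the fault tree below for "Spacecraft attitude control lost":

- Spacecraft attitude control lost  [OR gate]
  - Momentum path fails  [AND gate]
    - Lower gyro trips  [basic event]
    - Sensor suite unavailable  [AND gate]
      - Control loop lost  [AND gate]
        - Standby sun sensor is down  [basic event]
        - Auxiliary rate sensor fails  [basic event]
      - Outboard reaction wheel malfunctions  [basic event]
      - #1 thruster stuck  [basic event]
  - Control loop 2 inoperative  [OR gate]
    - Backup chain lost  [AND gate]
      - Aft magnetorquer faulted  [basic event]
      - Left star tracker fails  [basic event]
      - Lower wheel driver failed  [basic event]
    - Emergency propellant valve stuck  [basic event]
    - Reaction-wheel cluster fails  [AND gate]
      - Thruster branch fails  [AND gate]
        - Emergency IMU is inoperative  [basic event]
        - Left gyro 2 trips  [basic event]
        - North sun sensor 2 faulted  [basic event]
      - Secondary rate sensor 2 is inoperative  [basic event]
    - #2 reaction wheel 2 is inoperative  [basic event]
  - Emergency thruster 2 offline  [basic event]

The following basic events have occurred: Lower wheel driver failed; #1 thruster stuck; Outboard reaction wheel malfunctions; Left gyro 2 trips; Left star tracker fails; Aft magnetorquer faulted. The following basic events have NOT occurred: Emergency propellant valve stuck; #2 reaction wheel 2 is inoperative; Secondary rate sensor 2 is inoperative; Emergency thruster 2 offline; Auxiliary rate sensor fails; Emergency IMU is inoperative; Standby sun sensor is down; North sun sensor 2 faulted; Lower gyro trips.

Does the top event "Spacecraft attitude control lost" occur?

Yes

Control loop lost [AND]: Standby sun sensor is down=not, Auxiliary rate sensor fails=not → not all inputs occur → does not occur.
Sensor suite unavailable [AND]: Control loop lost=not, Outboard reaction wheel malfunctions=occurs, #1 thruster stuck=occurs → not all inputs occur → does not occur.
Momentum path fails [AND]: Lower gyro trips=not, Sensor suite unavailable=not → not all inputs occur → does not occur.
Backup chain lost [AND]: Aft magnetorquer faulted=occurs, Left star tracker fails=occurs, Lower wheel driver failed=occurs → all inputs occur → occurs.
Thruster branch fails [AND]: Emergency IMU is inoperative=not, Left gyro 2 trips=occurs, North sun sensor 2 faulted=not → not all inputs occur → does not occur.
Reaction-wheel cluster fails [AND]: Thruster branch fails=not, Secondary rate sensor 2 is inoperative=not → not all inputs occur → does not occur.
Control loop 2 inoperative [OR]: Backup chain lost=occurs, Emergency propellant valve stuck=not, Reaction-wheel cluster fails=not, #2 reaction wheel 2 is inoperative=not → at least one input occurs → occurs.
Spacecraft attitude control lost [OR]: Momentum path fails=not, Control loop 2 inoperative=occurs, Emergency thruster 2 offline=not → at least one input occurs → occurs.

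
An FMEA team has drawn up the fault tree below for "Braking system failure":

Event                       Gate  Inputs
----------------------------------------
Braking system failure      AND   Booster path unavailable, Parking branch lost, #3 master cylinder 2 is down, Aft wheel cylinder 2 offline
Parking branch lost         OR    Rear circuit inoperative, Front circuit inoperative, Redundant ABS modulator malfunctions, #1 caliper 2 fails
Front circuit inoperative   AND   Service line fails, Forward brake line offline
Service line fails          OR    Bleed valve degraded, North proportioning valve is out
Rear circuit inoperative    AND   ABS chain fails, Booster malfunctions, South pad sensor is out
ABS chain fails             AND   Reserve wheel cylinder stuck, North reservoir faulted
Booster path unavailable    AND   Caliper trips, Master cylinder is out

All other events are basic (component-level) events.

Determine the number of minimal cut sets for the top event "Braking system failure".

Booster path unavailable [AND]: one cut set from each child combined → 1 × 1 = 1 cut set(s).
ABS chain fails [AND]: one cut set from each child combined → 1 × 1 = 1 cut set(s).
Rear circuit inoperative [AND]: one cut set from each child combined → 1 × 1 × 1 = 1 cut set(s).
Service line fails [OR]: union of children's cut sets → 2 cut set(s).
Front circuit inoperative [AND]: one cut set from each child combined → 2 × 1 = 2 cut set(s).
Parking branch lost [OR]: union of children's cut sets → 5 cut set(s).
Braking system failure [AND]: one cut set from each child combined → 1 × 5 × 1 × 1 = 5 cut set(s).
Minimal cut sets: {#3 master cylinder 2 is down, Aft wheel cylinder 2 offline, Booster malfunctions, Caliper trips, Master cylinder is out, North reservoir faulted, Reserve wheel cylinder stuck, South pad sensor is out}; {#3 master cylinder 2 is down, Aft wheel cylinder 2 offline, Bleed valve degraded, Caliper trips, Forward brake line offline, Master cylinder is out}; {#3 master cylinder 2 is down, Aft wheel cylinder 2 offline, Caliper trips, Forward brake line offline, Master cylinder is out, North proportioning valve is out}; {#3 master cylinder 2 is down, Aft wheel cylinder 2 offline, Caliper trips, Master cylinder is out, Redundant ABS modulator malfunctions}; {#1 caliper 2 fails, #3 master cylinder 2 is down, Aft wheel cylinder 2 offline, Caliper trips, Master cylinder is out}.

5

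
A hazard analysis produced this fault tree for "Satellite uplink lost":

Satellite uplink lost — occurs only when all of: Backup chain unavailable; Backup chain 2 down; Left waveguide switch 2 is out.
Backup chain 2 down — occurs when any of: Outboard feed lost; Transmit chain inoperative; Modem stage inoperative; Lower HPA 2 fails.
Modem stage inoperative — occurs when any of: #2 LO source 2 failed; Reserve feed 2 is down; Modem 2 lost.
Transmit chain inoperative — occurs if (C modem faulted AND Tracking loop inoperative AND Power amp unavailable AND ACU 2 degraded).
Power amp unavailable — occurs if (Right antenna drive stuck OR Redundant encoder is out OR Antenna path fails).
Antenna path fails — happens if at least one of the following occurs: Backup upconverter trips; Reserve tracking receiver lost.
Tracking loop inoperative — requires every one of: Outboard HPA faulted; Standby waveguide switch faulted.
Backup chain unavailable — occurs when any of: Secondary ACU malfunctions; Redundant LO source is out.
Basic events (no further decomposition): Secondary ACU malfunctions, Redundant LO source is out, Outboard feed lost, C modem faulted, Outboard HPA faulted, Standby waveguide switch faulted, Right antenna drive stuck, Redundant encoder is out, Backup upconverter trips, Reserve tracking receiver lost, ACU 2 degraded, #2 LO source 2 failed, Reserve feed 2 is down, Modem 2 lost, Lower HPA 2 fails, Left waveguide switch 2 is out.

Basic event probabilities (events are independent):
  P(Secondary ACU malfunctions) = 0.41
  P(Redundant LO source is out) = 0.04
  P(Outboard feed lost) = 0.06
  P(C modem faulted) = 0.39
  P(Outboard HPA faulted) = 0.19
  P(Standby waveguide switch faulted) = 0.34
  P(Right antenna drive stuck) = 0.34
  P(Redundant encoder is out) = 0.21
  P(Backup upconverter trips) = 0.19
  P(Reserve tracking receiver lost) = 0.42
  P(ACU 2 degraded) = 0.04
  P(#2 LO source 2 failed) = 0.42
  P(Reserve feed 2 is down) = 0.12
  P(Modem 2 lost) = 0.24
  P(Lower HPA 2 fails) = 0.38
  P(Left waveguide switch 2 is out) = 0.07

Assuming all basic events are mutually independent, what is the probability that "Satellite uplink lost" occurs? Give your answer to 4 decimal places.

0.0235

P(Backup chain unavailable) [OR] = 1 − (1−0.41) × (1−0.04) = 0.433600
P(Tracking loop inoperative) [AND] = 0.19 × 0.34 = 0.064600
P(Antenna path fails) [OR] = 1 − (1−0.19) × (1−0.42) = 0.530200
P(Power amp unavailable) [OR] = 1 − (1−0.34) × (1−0.21) × (1−0.530200) = 0.755046
P(Transmit chain inoperative) [AND] = 0.39 × 0.064600 × 0.755046 × 0.04 = 0.000761
P(Modem stage inoperative) [OR] = 1 − (1−0.42) × (1−0.12) × (1−0.24) = 0.612096
P(Backup chain 2 down) [OR] = 1 − (1−0.06) × (1−0.000761) × (1−0.612096) × (1−0.38) = 0.774102
P(Satellite uplink lost) [AND] = 0.433600 × 0.774102 × 0.07 = 0.023496
Rounded to 4 decimal places: P(Satellite uplink lost) ≈ 0.0235.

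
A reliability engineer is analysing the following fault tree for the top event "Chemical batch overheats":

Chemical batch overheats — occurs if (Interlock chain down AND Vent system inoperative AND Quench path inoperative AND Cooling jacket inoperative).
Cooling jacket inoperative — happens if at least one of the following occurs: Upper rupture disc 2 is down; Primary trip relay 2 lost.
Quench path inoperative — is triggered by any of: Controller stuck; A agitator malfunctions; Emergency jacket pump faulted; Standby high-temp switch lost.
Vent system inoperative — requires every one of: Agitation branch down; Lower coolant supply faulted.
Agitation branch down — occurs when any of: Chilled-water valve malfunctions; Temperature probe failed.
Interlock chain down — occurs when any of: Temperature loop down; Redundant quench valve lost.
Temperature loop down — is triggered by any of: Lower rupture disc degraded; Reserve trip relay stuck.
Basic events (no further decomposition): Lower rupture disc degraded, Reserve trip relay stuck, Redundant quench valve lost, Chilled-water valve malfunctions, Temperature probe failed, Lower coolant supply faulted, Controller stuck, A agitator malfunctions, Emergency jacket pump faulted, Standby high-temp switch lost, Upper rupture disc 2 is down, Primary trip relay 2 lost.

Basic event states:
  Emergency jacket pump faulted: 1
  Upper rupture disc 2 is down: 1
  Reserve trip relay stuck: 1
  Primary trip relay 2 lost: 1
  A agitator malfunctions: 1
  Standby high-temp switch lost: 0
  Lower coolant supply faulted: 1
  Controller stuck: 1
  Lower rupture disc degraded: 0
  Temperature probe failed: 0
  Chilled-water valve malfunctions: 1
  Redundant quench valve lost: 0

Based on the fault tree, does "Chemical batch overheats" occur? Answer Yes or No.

Temperature loop down [OR]: Lower rupture disc degraded=not, Reserve trip relay stuck=occurs → at least one input occurs → occurs.
Interlock chain down [OR]: Temperature loop down=occurs, Redundant quench valve lost=not → at least one input occurs → occurs.
Agitation branch down [OR]: Chilled-water valve malfunctions=occurs, Temperature probe failed=not → at least one input occurs → occurs.
Vent system inoperative [AND]: Agitation branch down=occurs, Lower coolant supply faulted=occurs → all inputs occur → occurs.
Quench path inoperative [OR]: Controller stuck=occurs, A agitator malfunctions=occurs, Emergency jacket pump faulted=occurs, Standby high-temp switch lost=not → at least one input occurs → occurs.
Cooling jacket inoperative [OR]: Upper rupture disc 2 is down=occurs, Primary trip relay 2 lost=occurs → at least one input occurs → occurs.
Chemical batch overheats [AND]: Interlock chain down=occurs, Vent system inoperative=occurs, Quench path inoperative=occurs, Cooling jacket inoperative=occurs → all inputs occur → occurs.

Yes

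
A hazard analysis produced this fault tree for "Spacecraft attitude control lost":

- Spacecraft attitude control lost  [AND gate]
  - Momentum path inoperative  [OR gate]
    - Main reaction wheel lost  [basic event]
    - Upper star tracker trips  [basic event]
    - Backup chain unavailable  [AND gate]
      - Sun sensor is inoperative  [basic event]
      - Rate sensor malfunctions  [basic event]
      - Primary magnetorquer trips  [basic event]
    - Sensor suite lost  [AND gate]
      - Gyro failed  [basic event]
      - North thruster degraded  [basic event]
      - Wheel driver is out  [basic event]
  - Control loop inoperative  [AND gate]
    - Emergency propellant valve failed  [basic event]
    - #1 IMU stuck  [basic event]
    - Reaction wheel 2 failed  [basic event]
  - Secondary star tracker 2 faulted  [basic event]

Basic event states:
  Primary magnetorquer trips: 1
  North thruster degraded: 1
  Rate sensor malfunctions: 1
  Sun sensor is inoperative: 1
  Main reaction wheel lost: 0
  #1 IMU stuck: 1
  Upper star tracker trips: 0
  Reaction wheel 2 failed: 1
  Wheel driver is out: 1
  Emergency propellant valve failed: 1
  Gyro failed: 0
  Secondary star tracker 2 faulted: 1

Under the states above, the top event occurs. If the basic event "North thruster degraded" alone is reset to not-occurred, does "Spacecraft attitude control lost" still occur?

Yes

Counterfactual: set "North thruster degraded" to not occurred.
Backup chain unavailable [AND]: Sun sensor is inoperative=occurs, Rate sensor malfunctions=occurs, Primary magnetorquer trips=occurs → all inputs occur → occurs.
Sensor suite lost [AND]: Gyro failed=not, North thruster degraded=not, Wheel driver is out=occurs → not all inputs occur → does not occur.
Momentum path inoperative [OR]: Main reaction wheel lost=not, Upper star tracker trips=not, Backup chain unavailable=occurs, Sensor suite lost=not → at least one input occurs → occurs.
Control loop inoperative [AND]: Emergency propellant valve failed=occurs, #1 IMU stuck=occurs, Reaction wheel 2 failed=occurs → all inputs occur → occurs.
Spacecraft attitude control lost [AND]: Momentum path inoperative=occurs, Control loop inoperative=occurs, Secondary star tracker 2 faulted=occurs → all inputs occur → occurs.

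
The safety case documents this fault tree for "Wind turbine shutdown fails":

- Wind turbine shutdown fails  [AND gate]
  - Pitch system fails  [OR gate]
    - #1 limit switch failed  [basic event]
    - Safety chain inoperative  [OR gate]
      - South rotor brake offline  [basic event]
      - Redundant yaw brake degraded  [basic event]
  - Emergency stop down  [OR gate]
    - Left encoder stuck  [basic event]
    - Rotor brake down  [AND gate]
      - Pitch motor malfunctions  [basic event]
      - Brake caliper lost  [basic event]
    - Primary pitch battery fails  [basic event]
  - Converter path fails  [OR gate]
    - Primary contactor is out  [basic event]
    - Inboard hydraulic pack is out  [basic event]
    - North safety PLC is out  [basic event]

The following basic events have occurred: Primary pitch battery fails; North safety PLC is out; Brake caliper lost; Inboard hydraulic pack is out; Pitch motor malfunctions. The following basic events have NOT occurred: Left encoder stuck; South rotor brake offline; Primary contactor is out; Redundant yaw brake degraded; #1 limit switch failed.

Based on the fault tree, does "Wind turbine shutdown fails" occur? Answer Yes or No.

No

Safety chain inoperative [OR]: South rotor brake offline=not, Redundant yaw brake degraded=not → no input occurs → does not occur.
Pitch system fails [OR]: #1 limit switch failed=not, Safety chain inoperative=not → no input occurs → does not occur.
Rotor brake down [AND]: Pitch motor malfunctions=occurs, Brake caliper lost=occurs → all inputs occur → occurs.
Emergency stop down [OR]: Left encoder stuck=not, Rotor brake down=occurs, Primary pitch battery fails=occurs → at least one input occurs → occurs.
Converter path fails [OR]: Primary contactor is out=not, Inboard hydraulic pack is out=occurs, North safety PLC is out=occurs → at least one input occurs → occurs.
Wind turbine shutdown fails [AND]: Pitch system fails=not, Emergency stop down=occurs, Converter path fails=occurs → not all inputs occur → does not occur.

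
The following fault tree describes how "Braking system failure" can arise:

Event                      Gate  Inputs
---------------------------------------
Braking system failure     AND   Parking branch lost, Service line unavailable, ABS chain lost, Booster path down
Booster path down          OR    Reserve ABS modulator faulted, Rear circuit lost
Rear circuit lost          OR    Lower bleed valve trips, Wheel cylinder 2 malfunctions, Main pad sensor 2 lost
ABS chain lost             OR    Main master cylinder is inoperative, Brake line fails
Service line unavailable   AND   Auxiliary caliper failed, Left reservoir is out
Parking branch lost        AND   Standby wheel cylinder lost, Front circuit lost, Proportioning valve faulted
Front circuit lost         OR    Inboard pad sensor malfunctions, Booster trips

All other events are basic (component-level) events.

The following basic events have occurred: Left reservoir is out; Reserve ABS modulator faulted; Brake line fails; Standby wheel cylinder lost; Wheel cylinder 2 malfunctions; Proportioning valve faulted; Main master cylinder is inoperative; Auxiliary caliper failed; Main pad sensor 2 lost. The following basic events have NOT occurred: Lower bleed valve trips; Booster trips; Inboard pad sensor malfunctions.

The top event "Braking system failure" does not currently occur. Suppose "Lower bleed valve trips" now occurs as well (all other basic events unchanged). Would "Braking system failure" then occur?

Counterfactual: set "Lower bleed valve trips" to occurred.
Front circuit lost [OR]: Inboard pad sensor malfunctions=not, Booster trips=not → no input occurs → does not occur.
Parking branch lost [AND]: Standby wheel cylinder lost=occurs, Front circuit lost=not, Proportioning valve faulted=occurs → not all inputs occur → does not occur.
Service line unavailable [AND]: Auxiliary caliper failed=occurs, Left reservoir is out=occurs → all inputs occur → occurs.
ABS chain lost [OR]: Main master cylinder is inoperative=occurs, Brake line fails=occurs → at least one input occurs → occurs.
Rear circuit lost [OR]: Lower bleed valve trips=occurs, Wheel cylinder 2 malfunctions=occurs, Main pad sensor 2 lost=occurs → at least one input occurs → occurs.
Booster path down [OR]: Reserve ABS modulator faulted=occurs, Rear circuit lost=occurs → at least one input occurs → occurs.
Braking system failure [AND]: Parking branch lost=not, Service line unavailable=occurs, ABS chain lost=occurs, Booster path down=occurs → not all inputs occur → does not occur.

No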